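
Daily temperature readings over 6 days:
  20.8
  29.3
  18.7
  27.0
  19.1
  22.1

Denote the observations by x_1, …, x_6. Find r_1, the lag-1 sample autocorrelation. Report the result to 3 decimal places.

-0.737

Mean x̄ = (20.8 + 29.3 + 18.7 + 27.0 + 19.1 + 22.1)/6 = 22.8333
Deviations from mean: -2.0333, 6.4667, -4.1333, 4.1667, -3.7333, -0.7333
Numerator Σ_{t=1}^{5}(x_t−x̄)(x_{t+1}−x̄) = -69.9178
Denominator Σ(x_t−x̄)² = 94.8733
r_1 = -69.9178 / 94.8733 = -0.737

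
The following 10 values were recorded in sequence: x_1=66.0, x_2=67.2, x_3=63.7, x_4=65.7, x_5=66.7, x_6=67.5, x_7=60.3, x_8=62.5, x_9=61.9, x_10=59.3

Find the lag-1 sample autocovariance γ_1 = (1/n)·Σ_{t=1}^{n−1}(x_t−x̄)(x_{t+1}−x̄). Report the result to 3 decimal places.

2.430

Mean x̄ = (66.0 + 67.2 + 63.7 + 65.7 + 66.7 + 67.5 + 60.3 + 62.5 + 61.9 + 59.3)/10 = 64.0800
Σ_{t=1}^{9}(x_t−x̄)(x_{t+1}−x̄) = 24.3036
γ_1 = 24.3036 / 10 = 2.430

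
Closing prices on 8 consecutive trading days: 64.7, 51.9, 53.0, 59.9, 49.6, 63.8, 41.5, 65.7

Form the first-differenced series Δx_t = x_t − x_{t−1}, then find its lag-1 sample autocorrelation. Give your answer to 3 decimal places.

-0.673

First differences Δx: -12.8, 1.1, 6.9, -10.3, 14.2, -22.3, 24.2
Mean of differences = 0.1429
Numerator Σ(Δx_t−Δx̄)(Δx_{t+1}−Δx̄) = -1078.6747
Denominator Σ(Δx_t−Δx̄)² = 1603.1771
r_1(Δx) = -1078.6747 / 1603.1771 = -0.673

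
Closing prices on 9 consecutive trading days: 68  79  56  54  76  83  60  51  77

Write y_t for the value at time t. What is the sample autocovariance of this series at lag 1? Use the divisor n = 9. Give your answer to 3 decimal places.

-12.100

Mean ȳ = (68 + 79 + 56 + 54 + 76 + 83 + 60 + 51 + 77)/9 = 67.1111
Σ_{t=1}^{8}(y_t−ȳ)(y_{t+1}−ȳ) = -108.9012
γ_1 = -108.9012 / 9 = -12.100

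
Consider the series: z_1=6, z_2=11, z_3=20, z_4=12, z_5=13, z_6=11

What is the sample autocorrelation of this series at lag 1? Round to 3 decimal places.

-0.042

Mean z̄ = (6 + 11 + 20 + 12 + 13 + 11)/6 = 12.1667
Deviations from mean: -6.1667, -1.1667, 7.8333, -0.1667, 0.8333, -1.1667
Σ(z_t−z̄)(z_{t+1}−z̄) = (7.1944) + (-9.1389) + (-1.3056) + (-0.1389) + (-0.9722) = -4.3611
Denominator Σ(z_t−z̄)² = 102.8333
r_1 = -4.3611 / 102.8333 = -0.042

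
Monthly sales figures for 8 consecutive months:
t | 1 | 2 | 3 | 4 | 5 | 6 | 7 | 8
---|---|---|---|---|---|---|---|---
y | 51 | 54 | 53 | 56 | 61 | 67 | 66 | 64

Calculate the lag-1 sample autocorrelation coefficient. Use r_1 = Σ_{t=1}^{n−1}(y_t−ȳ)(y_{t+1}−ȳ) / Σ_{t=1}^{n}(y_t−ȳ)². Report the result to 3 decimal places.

Mean ȳ = (51 + 54 + 53 + 56 + 61 + 67 + 66 + 64)/8 = 59.0000
Deviations from mean: -8.0000, -5.0000, -6.0000, -3.0000, 2.0000, 8.0000, 7.0000, 5.0000
Σ(y_t−ȳ)(y_{t+1}−ȳ) = (40.0000) + (30.0000) + (18.0000) + (-6.0000) + (16.0000) + (56.0000) + (35.0000) = 189.0000
Denominator Σ(y_t−ȳ)² = 276.0000
r_1 = 189.0000 / 276.0000 = 0.685

0.685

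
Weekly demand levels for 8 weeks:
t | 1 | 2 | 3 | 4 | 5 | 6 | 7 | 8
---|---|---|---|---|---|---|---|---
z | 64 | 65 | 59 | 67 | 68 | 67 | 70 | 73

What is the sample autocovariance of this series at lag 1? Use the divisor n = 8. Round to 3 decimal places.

4.701

Mean z̄ = (64 + 65 + 59 + 67 + 68 + 67 + 70 + 73)/8 = 66.6250
Deviations: -2.6250, -1.6250, -7.6250, 0.3750, 1.3750, 0.3750, 3.3750, 6.3750
Σ_{t=1}^{7}(z_t−z̄)(z_{t+1}−z̄) = 37.6094
γ_1 = 37.6094 / 8 = 4.701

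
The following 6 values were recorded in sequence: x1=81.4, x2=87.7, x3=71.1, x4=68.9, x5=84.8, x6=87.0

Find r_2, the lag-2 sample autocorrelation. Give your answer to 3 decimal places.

Mean x̄ = (81.4 + 87.7 + 71.1 + 68.9 + 84.8 + 87.0)/6 = 80.1500
Numerator Σ_{t=1}^{4}(x_t−x̄)(x_{t+2}−x̄) = -215.3950
Denominator Σ(x_t−x̄)² = 335.5750
r_2 = -215.3950 / 335.5750 = -0.642

-0.642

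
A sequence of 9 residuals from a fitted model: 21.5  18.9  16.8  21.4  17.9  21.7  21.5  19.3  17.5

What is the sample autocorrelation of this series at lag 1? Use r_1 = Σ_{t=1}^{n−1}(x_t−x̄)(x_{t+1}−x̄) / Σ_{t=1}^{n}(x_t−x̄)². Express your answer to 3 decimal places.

-0.229

Mean x̄ = (21.5 + 18.9 + 16.8 + 21.4 + 17.9 + 21.7 + 21.5 + 19.3 + 17.5)/9 = 19.6111
Numerator Σ_{t=1}^{8}(x_t−x̄)(x_{t+1}−x̄) = -6.9935
Denominator Σ(x_t−x̄)² = 30.5889
r_1 = -6.9935 / 30.5889 = -0.229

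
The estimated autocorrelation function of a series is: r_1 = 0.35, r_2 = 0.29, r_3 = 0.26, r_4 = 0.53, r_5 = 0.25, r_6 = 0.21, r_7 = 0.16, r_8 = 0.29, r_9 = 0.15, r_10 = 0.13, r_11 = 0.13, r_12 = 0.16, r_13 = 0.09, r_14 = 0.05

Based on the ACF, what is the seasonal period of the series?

The largest autocorrelation is r_4 = 0.53; the remaining lags stay at or below 0.35. The elevated value at lag 1 (0.35), dropping to 0.29 at lag 2, reflects decaying short-term dependence rather than seasonality.
The dominant spike at lag 4 indicates a seasonal period of 4.

4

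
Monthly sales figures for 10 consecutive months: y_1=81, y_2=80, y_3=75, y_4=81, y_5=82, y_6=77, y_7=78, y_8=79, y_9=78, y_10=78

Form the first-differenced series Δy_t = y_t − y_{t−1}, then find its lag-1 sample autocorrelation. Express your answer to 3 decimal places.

First differences Δy: -1, -5, 6, 1, -5, 1, 1, -1, 0
Mean of differences = -0.3333
Numerator Σ(Δy_t−Δȳ)(Δy_{t+1}−Δȳ) = -29.7778
Denominator Σ(Δy_t−Δȳ)² = 90.0000
r_1(Δy) = -29.7778 / 90.0000 = -0.331

-0.331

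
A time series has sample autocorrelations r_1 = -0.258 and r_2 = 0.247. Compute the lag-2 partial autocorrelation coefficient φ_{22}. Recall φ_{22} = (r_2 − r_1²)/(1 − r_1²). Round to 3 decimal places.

0.193

φ_{22} = (r_2 − r_1²) / (1 − r_1²)
r_1² = (-0.258)² = 0.066564
Numerator = 0.247 − 0.0666 = 0.1804; denominator = 1 − 0.0666 = 0.9334
φ_{22} = 0.1804 / 0.9334 = 0.193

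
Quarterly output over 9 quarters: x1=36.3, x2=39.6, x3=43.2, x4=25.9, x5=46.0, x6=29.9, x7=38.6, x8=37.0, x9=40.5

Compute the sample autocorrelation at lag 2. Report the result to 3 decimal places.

Mean x̄ = (36.3 + 39.6 + 43.2 + 25.9 + 46.0 + 29.9 + 38.6 + 37.0 + 40.5)/9 = 37.4444
Numerator Σ_{t=1}^{7}(x_t−x̄)(x_{t+2}−x̄) = 121.6372
Denominator Σ(x_t−x̄)² = 313.3422
r_2 = 121.6372 / 313.3422 = 0.388

0.388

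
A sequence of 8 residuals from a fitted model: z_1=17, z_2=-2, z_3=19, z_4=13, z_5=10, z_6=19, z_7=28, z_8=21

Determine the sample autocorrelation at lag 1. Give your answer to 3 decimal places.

Mean z̄ = (17 − 2 + 19 + 13 + 10 + 19 + 28 + 21)/8 = 15.6250
Deviations from mean: 1.3750, -17.6250, 3.3750, -2.6250, -5.6250, 3.3750, 12.3750, 5.3750
Numerator Σ_{t=1}^{7}(z_t−z̄)(z_{t+1}−z̄) = 11.4844
Denominator Σ(z_t−z̄)² = 555.8750
r_1 = 11.4844 / 555.8750 = 0.021

0.021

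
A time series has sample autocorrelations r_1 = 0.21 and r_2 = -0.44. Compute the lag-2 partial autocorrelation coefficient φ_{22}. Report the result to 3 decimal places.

φ_{22} = (r_2 − r_1²) / (1 − r_1²)
r_1² = (0.21)² = 0.0441
Numerator = -0.44 − 0.0441 = -0.4841; denominator = 1 − 0.0441 = 0.9559
φ_{22} = -0.4841 / 0.9559 = -0.506

-0.506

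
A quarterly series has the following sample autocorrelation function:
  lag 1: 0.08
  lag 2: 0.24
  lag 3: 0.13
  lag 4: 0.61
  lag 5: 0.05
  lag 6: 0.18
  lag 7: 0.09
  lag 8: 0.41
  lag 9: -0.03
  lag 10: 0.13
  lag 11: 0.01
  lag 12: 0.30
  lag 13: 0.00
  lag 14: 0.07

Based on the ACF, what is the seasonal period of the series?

4

The largest autocorrelation is r_4 = 0.61, with weaker echoes at lags 8 (0.41) and 12 (0.30); the remaining lags stay at or below 0.24.
The dominant spike at lag 4 indicates a seasonal period of 4.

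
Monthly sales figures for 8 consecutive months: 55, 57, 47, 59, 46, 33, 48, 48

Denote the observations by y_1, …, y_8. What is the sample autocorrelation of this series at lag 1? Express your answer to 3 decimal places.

Mean ȳ = (55 + 57 + 47 + 59 + 46 + 33 + 48 + 48)/8 = 49.1250
Deviations from mean: 5.8750, 7.8750, -2.1250, 9.8750, -3.1250, -16.1250, -1.1250, -1.1250
Numerator Σ_{t=1}^{7}(y_t−ȳ)(y_{t+1}−ȳ) = 47.4844
Denominator Σ(y_t−ȳ)² = 470.8750
r_1 = 47.4844 / 470.8750 = 0.101

0.101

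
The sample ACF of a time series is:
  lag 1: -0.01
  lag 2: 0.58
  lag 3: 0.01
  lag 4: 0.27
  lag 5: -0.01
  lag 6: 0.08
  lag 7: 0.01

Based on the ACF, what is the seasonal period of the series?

The largest autocorrelation is r_2 = 0.58, with a weaker echo at lag 4 (0.27); the remaining lags stay at or below 0.08.
The dominant spike at lag 2 indicates a seasonal period of 2.

2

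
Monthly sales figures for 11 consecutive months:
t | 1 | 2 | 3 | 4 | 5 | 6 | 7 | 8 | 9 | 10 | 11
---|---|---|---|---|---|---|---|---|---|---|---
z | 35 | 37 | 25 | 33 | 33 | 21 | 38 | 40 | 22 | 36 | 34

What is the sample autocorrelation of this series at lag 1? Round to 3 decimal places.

-0.391

Mean z̄ = (35 + 37 + 25 + 33 + 33 + 21 + 38 + 40 + 22 + 36 + 34)/11 = 32.1818
Numerator Σ_{t=1}^{10}(z_t−z̄)(z_{t+1}−z̄) = -166.4876
Denominator Σ(z_t−z̄)² = 425.6364
r_1 = -166.4876 / 425.6364 = -0.391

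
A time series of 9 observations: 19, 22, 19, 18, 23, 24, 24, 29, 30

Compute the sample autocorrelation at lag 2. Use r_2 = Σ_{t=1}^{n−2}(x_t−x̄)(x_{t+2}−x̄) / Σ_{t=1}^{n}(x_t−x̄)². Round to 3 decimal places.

0.205

Mean x̄ = (19 + 22 + 19 + 18 + 23 + 24 + 24 + 29 + 30)/9 = 23.1111
Numerator Σ_{t=1}^{7}(x_t−x̄)(x_{t+2}−x̄) = 29.7531
Denominator Σ(x_t−x̄)² = 144.8889
r_2 = 29.7531 / 144.8889 = 0.205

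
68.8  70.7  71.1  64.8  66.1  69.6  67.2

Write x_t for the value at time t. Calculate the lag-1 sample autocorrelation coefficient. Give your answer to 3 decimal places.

0.045

Mean x̄ = (68.8 + 70.7 + 71.1 + 64.8 + 66.1 + 69.6 + 67.2)/7 = 68.3286
Σ(x_t−x̄)(x_{t+1}−x̄) = (1.1180) + (6.5722) + (-9.7792) + (7.8637) + (-2.8335) + (-1.4349) = 1.5063
Denominator Σ(x_t−x̄)² = 33.8343
r_1 = 1.5063 / 33.8343 = 0.045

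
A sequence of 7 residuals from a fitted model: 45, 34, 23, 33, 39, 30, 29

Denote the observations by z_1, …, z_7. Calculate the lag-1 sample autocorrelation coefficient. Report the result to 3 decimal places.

-0.008

Mean z̄ = (45 + 34 + 23 + 33 + 39 + 30 + 29)/7 = 33.2857
Deviations from mean: 11.7143, 0.7143, -10.2857, -0.2857, 5.7143, -3.2857, -4.2857
Σ(z_t−z̄)(z_{t+1}−z̄) = (8.3673) + (-7.3469) + (2.9388) + (-1.6327) + (-18.7755) + (14.0816) = -2.3673
Denominator Σ(z_t−z̄)² = 305.4286
r_1 = -2.3673 / 305.4286 = -0.008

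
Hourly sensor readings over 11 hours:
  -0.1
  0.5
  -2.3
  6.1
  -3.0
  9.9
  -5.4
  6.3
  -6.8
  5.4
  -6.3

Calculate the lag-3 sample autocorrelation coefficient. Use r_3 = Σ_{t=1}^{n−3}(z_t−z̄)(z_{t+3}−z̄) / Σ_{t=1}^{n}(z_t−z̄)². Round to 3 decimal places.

-0.659

Mean z̄ = (-0.1 + 0.5 − 2.3 + 6.1 − 3.0 + 9.9 − 5.4 + 6.3 − 6.8 + 5.4 − 6.3)/11 = 0.3909
Numerator Σ_{t=1}^{8}(z_t−z̄)(z_{t+3}−z̄) = -218.7821
Denominator Σ(z_t−z̄)² = 332.0291
r_3 = -218.7821 / 332.0291 = -0.659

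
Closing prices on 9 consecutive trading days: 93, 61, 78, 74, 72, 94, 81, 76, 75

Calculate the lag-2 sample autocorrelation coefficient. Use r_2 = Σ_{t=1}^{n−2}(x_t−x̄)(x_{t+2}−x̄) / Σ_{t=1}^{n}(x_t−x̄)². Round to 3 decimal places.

-0.068

Mean x̄ = (93 + 61 + 78 + 74 + 72 + 94 + 81 + 76 + 75)/9 = 78.2222
Σ(x_t−x̄)(x_{t+2}−x̄) = (-3.2840) + (72.7160) + (1.3827) + (-66.6173) + (-17.2840) + (-35.0617) + (-8.9506) = -57.0988
Denominator Σ(x_t−x̄)² = 843.5556
r_2 = -57.0988 / 843.5556 = -0.068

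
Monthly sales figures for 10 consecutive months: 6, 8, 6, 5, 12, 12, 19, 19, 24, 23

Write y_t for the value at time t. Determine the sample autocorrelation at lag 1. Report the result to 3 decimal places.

0.709

Mean ȳ = (6 + 8 + 6 + 5 + 12 + 12 + 19 + 19 + 24 + 23)/10 = 13.4000
Numerator Σ_{t=1}^{9}(y_t−ȳ)(y_{t+1}−ȳ) = 340.4400
Denominator Σ(y_t−ȳ)² = 480.4000
r_1 = 340.4400 / 480.4000 = 0.709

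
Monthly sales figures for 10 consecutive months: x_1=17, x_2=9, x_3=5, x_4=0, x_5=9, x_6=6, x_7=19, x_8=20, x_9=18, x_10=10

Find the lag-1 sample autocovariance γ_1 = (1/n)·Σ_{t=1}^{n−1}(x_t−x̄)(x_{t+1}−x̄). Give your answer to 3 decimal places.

Mean x̄ = (17 + 9 + 5 + 0 + 9 + 6 + 19 + 20 + 18 + 10)/10 = 11.3000
Σ_{t=1}^{9}(x_t−x̄)(x_{t+1}−x̄) = 186.5100
γ_1 = 186.5100 / 10 = 18.651

18.651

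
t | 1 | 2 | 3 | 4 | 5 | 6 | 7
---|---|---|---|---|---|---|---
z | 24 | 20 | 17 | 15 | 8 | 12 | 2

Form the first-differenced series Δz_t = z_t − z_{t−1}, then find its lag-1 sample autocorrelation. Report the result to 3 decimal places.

First differences Δz: -4, -3, -2, -7, 4, -10
Mean of differences = -3.6667
Numerator Σ(Δz_t−Δz̄)(Δz_{t+1}−Δz̄) = -78.7778
Denominator Σ(Δz_t−Δz̄)² = 113.3333
r_1(Δz) = -78.7778 / 113.3333 = -0.695

-0.695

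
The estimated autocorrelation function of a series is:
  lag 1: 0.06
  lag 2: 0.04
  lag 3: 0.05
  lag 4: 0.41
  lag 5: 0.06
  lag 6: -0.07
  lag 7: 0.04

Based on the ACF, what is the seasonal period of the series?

The largest autocorrelation is r_4 = 0.41; the remaining lags stay at or below 0.06.
The dominant spike at lag 4 indicates a seasonal period of 4.

4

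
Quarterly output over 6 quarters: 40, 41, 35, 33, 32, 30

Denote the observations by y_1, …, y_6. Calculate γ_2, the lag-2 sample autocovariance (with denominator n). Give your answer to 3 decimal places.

-0.287

Mean ȳ = (40 + 41 + 35 + 33 + 32 + 30)/6 = 35.1667
Σ_{t=1}^{4}(y_t−ȳ)(y_{t+2}−ȳ) = -1.7222
γ_2 = -1.7222 / 6 = -0.287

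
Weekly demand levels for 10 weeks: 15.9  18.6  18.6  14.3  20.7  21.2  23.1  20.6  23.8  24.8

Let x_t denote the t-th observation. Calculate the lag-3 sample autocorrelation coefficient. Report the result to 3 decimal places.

Mean x̄ = (15.9 + 18.6 + 18.6 + 14.3 + 20.7 + 21.2 + 23.1 + 20.6 + 23.8 + 24.8)/10 = 20.1600
Σ(x_t−x̄)(x_{t+3}−x̄) = (24.9636) + (-0.8424) + (-1.6224) + (-17.2284) + (0.2376) + (3.7856) + (13.6416) = 22.9352
Denominator Σ(x_t−x̄)² = 102.3440
r_3 = 22.9352 / 102.3440 = 0.224

0.224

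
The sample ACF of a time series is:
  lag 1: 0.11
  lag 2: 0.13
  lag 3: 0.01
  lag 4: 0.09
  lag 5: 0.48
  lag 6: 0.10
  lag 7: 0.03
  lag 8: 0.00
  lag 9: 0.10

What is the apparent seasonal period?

5

The largest autocorrelation is r_5 = 0.48; the remaining lags stay at or below 0.13.
The dominant spike at lag 5 indicates a seasonal period of 5.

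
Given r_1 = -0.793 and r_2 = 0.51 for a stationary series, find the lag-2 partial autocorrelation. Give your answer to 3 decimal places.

-0.320

φ_{22} = (r_2 − r_1²) / (1 − r_1²)
r_1² = (-0.793)² = 0.628849
Numerator = 0.51 − 0.6288 = -0.1188; denominator = 1 − 0.6288 = 0.3712
φ_{22} = -0.1188 / 0.3712 = -0.320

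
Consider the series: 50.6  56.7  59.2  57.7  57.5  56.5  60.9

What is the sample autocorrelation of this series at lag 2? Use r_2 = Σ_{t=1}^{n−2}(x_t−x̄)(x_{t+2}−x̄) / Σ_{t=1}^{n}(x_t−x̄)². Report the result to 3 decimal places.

-0.187

Mean x̄ = (50.6 + 56.7 + 59.2 + 57.7 + 57.5 + 56.5 + 60.9)/7 = 57.0143
Σ(x_t−x̄)(x_{t+2}−x̄) = (-14.0198) + (-0.2155) + (1.0616) + (-0.3527) + (1.8873) = -11.6390
Denominator Σ(x_t−x̄)² = 62.0886
r_2 = -11.6390 / 62.0886 = -0.187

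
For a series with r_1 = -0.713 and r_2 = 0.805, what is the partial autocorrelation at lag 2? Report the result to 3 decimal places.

φ_{22} = (r_2 − r_1²) / (1 − r_1²)
r_1² = (-0.713)² = 0.508369
Numerator = 0.805 − 0.5084 = 0.2966; denominator = 1 − 0.5084 = 0.4916
φ_{22} = 0.2966 / 0.4916 = 0.603

0.603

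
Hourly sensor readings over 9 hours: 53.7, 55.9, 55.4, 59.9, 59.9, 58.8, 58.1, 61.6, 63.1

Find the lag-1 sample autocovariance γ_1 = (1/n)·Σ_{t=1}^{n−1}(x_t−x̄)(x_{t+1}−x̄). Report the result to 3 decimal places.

Mean x̄ = (53.7 + 55.9 + 55.4 + 59.9 + 59.9 + 58.8 + 58.1 + 61.6 + 63.1)/9 = 58.4889
Σ_{t=1}^{8}(x_t−x̄)(x_{t+1}−x̄) = 31.4810
γ_1 = 31.4810 / 9 = 3.498

3.498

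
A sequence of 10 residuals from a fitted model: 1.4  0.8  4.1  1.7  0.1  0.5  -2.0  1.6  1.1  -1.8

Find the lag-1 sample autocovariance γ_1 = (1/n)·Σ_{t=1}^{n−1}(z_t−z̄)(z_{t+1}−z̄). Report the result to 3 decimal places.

0.068

Mean z̄ = (1.4 + 0.8 + 4.1 + 1.7 + 0.1 + 0.5 − 2.0 + 1.6 + 1.1 − 1.8)/10 = 0.7500
Σ_{t=1}^{9}(z_t−z̄)(z_{t+1}−z̄) = 0.6825
γ_1 = 0.6825 / 10 = 0.068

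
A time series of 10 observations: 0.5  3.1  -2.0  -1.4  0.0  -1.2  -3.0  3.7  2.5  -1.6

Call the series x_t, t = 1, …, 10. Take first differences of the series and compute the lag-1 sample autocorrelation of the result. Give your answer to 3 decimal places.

First differences Δx: 2.6, -5.1, 0.6, 1.4, -1.2, -1.8, 6.7, -1.2, -4.1
Mean of differences = -0.2333
Numerator Σ(Δx_t−Δx̄)(Δx_{t+1}−Δx̄) = -30.3744
Denominator Σ(Δx_t−Δx̄)² = 102.4200
r_1(Δx) = -30.3744 / 102.4200 = -0.297

-0.297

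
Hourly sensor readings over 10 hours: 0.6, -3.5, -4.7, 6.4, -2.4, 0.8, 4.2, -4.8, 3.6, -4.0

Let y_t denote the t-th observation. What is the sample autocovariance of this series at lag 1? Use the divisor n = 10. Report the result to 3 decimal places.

Mean ȳ = (0.6 − 3.5 − 4.7 + 6.4 − 2.4 + 0.8 + 4.2 − 4.8 + 3.6 − 4.0)/10 = -0.3800
Σ_{t=1}^{9}(y_t−ȳ)(y_{t+1}−ȳ) = -81.7864
γ_1 = -81.7864 / 10 = -8.179

-8.179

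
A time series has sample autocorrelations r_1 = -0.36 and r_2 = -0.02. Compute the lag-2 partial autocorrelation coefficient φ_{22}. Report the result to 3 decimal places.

φ_{22} = (r_2 − r_1²) / (1 − r_1²)
r_1² = (-0.36)² = 0.1296
Numerator = -0.02 − 0.1296 = -0.1496; denominator = 1 − 0.1296 = 0.8704
φ_{22} = -0.1496 / 0.8704 = -0.172

-0.172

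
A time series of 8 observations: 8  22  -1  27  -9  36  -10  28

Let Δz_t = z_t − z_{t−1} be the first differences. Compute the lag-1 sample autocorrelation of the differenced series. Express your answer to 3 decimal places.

First differences Δz: 14, -23, 28, -36, 45, -46, 38
Mean of differences = 2.8571
Numerator Σ(Δz_t−Δz̄)(Δz_{t+1}−Δz̄) = -7328.7347
Denominator Σ(Δz_t−Δz̄)² = 8332.8571
r_1(Δz) = -7328.7347 / 8332.8571 = -0.879

-0.879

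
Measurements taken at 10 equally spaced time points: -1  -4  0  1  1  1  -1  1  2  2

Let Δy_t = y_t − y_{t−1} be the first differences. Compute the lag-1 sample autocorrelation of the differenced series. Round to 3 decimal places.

-0.356

First differences Δy: -3, 4, 1, 0, 0, -2, 2, 1, 0
Mean of differences = 0.3333
Numerator Σ(Δy_t−Δȳ)(Δy_{t+1}−Δȳ) = -12.1111
Denominator Σ(Δy_t−Δȳ)² = 34.0000
r_1(Δy) = -12.1111 / 34.0000 = -0.356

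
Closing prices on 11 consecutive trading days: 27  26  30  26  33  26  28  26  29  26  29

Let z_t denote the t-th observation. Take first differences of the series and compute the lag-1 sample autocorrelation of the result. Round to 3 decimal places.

-0.840

First differences Δz: -1, 4, -4, 7, -7, 2, -2, 3, -3, 3
Mean of differences = 0.2000
Numerator Σ(Δz_t−Δz̄)(Δz_{t+1}−Δz̄) = -139.0400
Denominator Σ(Δz_t−Δz̄)² = 165.6000
r_1(Δz) = -139.0400 / 165.6000 = -0.840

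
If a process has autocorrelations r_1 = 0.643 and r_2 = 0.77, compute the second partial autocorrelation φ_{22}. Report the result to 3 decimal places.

0.608

φ_{22} = (r_2 − r_1²) / (1 − r_1²)
r_1² = (0.643)² = 0.413449
Numerator = 0.77 − 0.4134 = 0.3566; denominator = 1 − 0.4134 = 0.5866
φ_{22} = 0.3566 / 0.5866 = 0.608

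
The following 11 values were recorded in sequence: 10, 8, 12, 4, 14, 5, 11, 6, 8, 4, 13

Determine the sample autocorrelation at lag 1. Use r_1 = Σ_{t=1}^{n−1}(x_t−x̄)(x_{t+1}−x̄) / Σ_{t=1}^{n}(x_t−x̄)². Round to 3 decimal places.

Mean x̄ = (10 + 8 + 12 + 4 + 14 + 5 + 11 + 6 + 8 + 4 + 13)/11 = 8.6364
Numerator Σ_{t=1}^{10}(x_t−x̄)(x_{t+1}−x̄) = -93.4050
Denominator Σ(x_t−x̄)² = 130.5455
r_1 = -93.4050 / 130.5455 = -0.715

-0.715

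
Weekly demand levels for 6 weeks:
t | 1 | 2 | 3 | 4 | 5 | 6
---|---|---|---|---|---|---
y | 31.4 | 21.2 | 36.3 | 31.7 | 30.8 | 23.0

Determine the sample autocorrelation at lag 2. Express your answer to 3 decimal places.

-0.044

Mean ȳ = (31.4 + 21.2 + 36.3 + 31.7 + 30.8 + 23.0)/6 = 29.0667
Deviations from mean: 2.3333, -7.8667, 7.2333, 2.6333, 1.7333, -6.0667
Numerator Σ_{t=1}^{4}(y_t−ȳ)(y_{t+2}−ȳ) = -7.2756
Denominator Σ(y_t−ȳ)² = 166.3933
r_2 = -7.2756 / 166.3933 = -0.044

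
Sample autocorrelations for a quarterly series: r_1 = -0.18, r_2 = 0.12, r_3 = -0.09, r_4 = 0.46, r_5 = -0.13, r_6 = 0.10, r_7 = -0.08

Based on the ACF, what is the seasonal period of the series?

The largest autocorrelation is r_4 = 0.46; the remaining lags stay at or below 0.12.
The dominant spike at lag 4 indicates a seasonal period of 4.

4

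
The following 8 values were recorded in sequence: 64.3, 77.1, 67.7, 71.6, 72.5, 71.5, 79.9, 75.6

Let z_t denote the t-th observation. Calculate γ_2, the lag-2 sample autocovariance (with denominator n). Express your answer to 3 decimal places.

Mean z̄ = (64.3 + 77.1 + 67.7 + 71.6 + 72.5 + 71.5 + 79.9 + 75.6)/8 = 72.5250
Σ_{t=1}^{6}(z_t−z̄)(z_{t+2}−z̄) = 33.1863
γ_2 = 33.1863 / 8 = 4.148

4.148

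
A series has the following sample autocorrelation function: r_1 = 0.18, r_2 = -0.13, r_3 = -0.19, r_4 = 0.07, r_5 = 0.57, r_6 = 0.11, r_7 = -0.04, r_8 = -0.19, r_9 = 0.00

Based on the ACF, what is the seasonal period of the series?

5

The largest autocorrelation is r_5 = 0.57; the remaining lags stay at or below 0.18.
The dominant spike at lag 5 indicates a seasonal period of 5.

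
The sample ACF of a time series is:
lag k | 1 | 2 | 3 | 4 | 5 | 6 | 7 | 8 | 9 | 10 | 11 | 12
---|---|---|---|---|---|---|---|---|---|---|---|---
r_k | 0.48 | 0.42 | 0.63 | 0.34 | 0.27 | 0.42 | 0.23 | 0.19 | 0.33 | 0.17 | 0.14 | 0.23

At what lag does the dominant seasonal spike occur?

The largest autocorrelation is r_3 = 0.63; the remaining lags stay at or below 0.48. The elevated value at lag 1 (0.48), dropping to 0.42 at lag 2, reflects decaying short-term dependence rather than seasonality.
The dominant spike at lag 3 indicates a seasonal period of 3.

3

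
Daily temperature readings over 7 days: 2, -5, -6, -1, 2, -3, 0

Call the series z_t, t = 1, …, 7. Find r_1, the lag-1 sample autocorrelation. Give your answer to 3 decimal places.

-0.079

Mean z̄ = (2 − 5 − 6 − 1 + 2 − 3 + 0)/7 = -1.5714
Numerator Σ_{t=1}^{6}(z_t−z̄)(z_{t+1}−z̄) = -4.8980
Denominator Σ(z_t−z̄)² = 61.7143
r_1 = -4.8980 / 61.7143 = -0.079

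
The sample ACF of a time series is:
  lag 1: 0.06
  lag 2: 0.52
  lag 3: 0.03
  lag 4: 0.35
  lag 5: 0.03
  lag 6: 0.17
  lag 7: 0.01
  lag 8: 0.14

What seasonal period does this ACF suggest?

2

The largest autocorrelation is r_2 = 0.52, with weaker echoes at lags 4 (0.35) and 6 (0.17); the remaining lags stay at or below 0.14.
The dominant spike at lag 2 indicates a seasonal period of 2.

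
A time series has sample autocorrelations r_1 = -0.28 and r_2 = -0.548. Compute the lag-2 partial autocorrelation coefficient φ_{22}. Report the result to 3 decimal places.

-0.680

φ_{22} = (r_2 − r_1²) / (1 − r_1²)
r_1² = (-0.28)² = 0.0784
Numerator = -0.548 − 0.0784 = -0.6264; denominator = 1 − 0.0784 = 0.9216
φ_{22} = -0.6264 / 0.9216 = -0.680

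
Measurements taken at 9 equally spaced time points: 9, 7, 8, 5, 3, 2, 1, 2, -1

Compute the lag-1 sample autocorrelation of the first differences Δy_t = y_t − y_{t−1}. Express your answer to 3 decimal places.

-0.446

First differences Δy: -2, 1, -3, -2, -1, -1, 1, -3
Mean of differences = -1.2500
Numerator Σ(Δy_t−Δȳ)(Δy_{t+1}−Δȳ) = -7.8125
Denominator Σ(Δy_t−Δȳ)² = 17.5000
r_1(Δy) = -7.8125 / 17.5000 = -0.446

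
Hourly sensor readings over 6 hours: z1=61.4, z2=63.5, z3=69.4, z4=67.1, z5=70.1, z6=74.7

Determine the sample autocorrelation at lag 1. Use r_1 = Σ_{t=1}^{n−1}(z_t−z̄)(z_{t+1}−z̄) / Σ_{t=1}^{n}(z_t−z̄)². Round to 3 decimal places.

Mean z̄ = (61.4 + 63.5 + 69.4 + 67.1 + 70.1 + 74.7)/6 = 67.7000
Numerator Σ_{t=1}^{5}(z_t−z̄)(z_{t+1}−z̄) = 33.6600
Denominator Σ(z_t−z̄)² = 115.3400
r_1 = 33.6600 / 115.3400 = 0.292

0.292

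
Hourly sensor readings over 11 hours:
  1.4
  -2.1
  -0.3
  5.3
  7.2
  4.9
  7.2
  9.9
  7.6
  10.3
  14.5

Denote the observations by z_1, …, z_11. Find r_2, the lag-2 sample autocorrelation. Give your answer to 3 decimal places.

0.239

Mean z̄ = (1.4 − 2.1 − 0.3 + 5.3 + 7.2 + 4.9 + 7.2 + 9.9 + 7.6 + 10.3 + 14.5)/11 = 5.9909
Numerator Σ_{t=1}^{9}(z_t−z̄)(z_{t+2}−z̄) = 57.2980
Denominator Σ(z_t−z̄)² = 239.5491
r_2 = 57.2980 / 239.5491 = 0.239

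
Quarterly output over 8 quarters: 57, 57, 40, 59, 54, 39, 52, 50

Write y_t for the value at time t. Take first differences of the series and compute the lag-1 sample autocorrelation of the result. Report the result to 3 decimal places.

-0.535

First differences Δy: 0, -17, 19, -5, -15, 13, -2
Mean of differences = -1.0000
Numerator Σ(Δy_t−Δȳ)(Δy_{t+1}−Δȳ) = -570.0000
Denominator Σ(Δy_t−Δȳ)² = 1066.0000
r_1(Δy) = -570.0000 / 1066.0000 = -0.535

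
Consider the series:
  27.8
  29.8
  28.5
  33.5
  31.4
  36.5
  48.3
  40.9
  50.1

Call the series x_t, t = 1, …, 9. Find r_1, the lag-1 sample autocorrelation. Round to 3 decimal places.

Mean x̄ = (27.8 + 29.8 + 28.5 + 33.5 + 31.4 + 36.5 + 48.3 + 40.9 + 50.1)/9 = 36.3111
Numerator Σ_{t=1}^{8}(x_t−x̄)(x_{t+1}−x̄) = 261.6677
Denominator Σ(x_t−x̄)² = 562.8289
r_1 = 261.6677 / 562.8289 = 0.465

0.465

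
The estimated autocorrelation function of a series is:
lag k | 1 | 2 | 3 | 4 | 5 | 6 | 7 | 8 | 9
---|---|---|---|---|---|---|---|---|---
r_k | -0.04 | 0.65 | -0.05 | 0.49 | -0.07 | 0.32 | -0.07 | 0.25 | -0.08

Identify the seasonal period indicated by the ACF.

The largest autocorrelation is r_2 = 0.65, with weaker echoes at lags 4 (0.49), 6 (0.32) and 8 (0.25); the remaining lags stay at or below -0.04.
The dominant spike at lag 2 indicates a seasonal period of 2.

2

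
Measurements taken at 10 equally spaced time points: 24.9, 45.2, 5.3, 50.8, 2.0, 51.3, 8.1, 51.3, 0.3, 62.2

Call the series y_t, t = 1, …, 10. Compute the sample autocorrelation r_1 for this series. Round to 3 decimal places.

-0.865

Mean ȳ = (24.9 + 45.2 + 5.3 + 50.8 + 2.0 + 51.3 + 8.1 + 51.3 + 0.3 + 62.2)/10 = 30.1400
Numerator Σ_{t=1}^{9}(y_t−ȳ)(y_{t+1}−ȳ) = -4663.8316
Denominator Σ(y_t−ȳ)² = 5389.5040
r_1 = -4663.8316 / 5389.5040 = -0.865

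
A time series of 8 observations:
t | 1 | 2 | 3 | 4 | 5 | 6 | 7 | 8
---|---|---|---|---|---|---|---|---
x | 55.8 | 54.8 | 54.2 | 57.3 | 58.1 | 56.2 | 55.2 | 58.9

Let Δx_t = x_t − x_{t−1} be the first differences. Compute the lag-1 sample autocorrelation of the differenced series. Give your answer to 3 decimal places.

First differences Δx: -1.0, -0.6, 3.1, 0.8, -1.9, -1.0, 3.7
Mean of differences = 0.4429
Numerator Σ(Δx_t−Δx̄)(Δx_{t+1}−Δx̄) = -2.4733
Denominator Σ(Δx_t−Δx̄)² = 28.5371
r_1(Δx) = -2.4733 / 28.5371 = -0.087

-0.087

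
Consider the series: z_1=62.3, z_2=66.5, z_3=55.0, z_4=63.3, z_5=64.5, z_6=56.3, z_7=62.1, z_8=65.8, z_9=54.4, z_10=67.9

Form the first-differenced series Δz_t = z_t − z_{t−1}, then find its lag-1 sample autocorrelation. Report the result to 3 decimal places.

First differences Δz: 4.2, -11.5, 8.3, 1.2, -8.2, 5.8, 3.7, -11.4, 13.5
Mean of differences = 0.6222
Numerator Σ(Δz_t−Δz̄)(Δz_{t+1}−Δz̄) = -358.6683
Denominator Σ(Δz_t−Δz̄)² = 643.5156
r_1(Δz) = -358.6683 / 643.5156 = -0.557

-0.557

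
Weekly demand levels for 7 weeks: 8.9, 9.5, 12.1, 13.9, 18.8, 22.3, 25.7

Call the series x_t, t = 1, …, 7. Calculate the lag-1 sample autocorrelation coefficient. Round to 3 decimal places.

0.600

Mean x̄ = (8.9 + 9.5 + 12.1 + 13.9 + 18.8 + 22.3 + 25.7)/7 = 15.8857
Σ(x_t−x̄)(x_{t+1}−x̄) = (44.6088) + (24.1745) + (7.5173) + (-5.7869) + (18.6931) + (62.9516) = 152.1584
Denominator Σ(x_t−x̄)² = 253.8086
r_1 = 152.1584 / 253.8086 = 0.600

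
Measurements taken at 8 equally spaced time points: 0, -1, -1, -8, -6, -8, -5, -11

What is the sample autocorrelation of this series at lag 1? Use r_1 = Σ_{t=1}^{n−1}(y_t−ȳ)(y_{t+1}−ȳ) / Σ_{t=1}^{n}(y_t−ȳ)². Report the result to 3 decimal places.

Mean ȳ = (0 − 1 − 1 − 8 − 6 − 8 − 5 − 11)/8 = -5.0000
Deviations from mean: 5.0000, 4.0000, 4.0000, -3.0000, -1.0000, -3.0000, 0.0000, -6.0000
Σ(y_t−ȳ)(y_{t+1}−ȳ) = (20.0000) + (16.0000) + (-12.0000) + (3.0000) + (3.0000) + (0.0000) + (0.0000) = 30.0000
Denominator Σ(y_t−ȳ)² = 112.0000
r_1 = 30.0000 / 112.0000 = 0.268

0.268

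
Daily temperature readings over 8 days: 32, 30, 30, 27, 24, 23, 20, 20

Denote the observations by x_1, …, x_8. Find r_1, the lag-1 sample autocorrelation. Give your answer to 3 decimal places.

0.661

Mean x̄ = (32 + 30 + 30 + 27 + 24 + 23 + 20 + 20)/8 = 25.7500
Deviations from mean: 6.2500, 4.2500, 4.2500, 1.2500, -1.7500, -2.7500, -5.7500, -5.7500
Numerator Σ_{t=1}^{7}(x_t−x̄)(x_{t+1}−x̄) = 101.4375
Denominator Σ(x_t−x̄)² = 153.5000
r_1 = 101.4375 / 153.5000 = 0.661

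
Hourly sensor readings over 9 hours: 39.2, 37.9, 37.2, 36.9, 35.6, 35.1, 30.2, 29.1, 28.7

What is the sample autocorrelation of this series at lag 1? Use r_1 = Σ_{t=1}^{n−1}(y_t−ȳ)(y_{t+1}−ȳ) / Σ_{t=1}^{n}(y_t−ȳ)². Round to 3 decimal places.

Mean ȳ = (39.2 + 37.9 + 37.2 + 36.9 + 35.6 + 35.1 + 30.2 + 29.1 + 28.7)/9 = 34.4333
Numerator Σ_{t=1}^{8}(y_t−ȳ)(y_{t+1}−ȳ) = 86.9289
Denominator Σ(y_t−ȳ)² = 129.5200
r_1 = 86.9289 / 129.5200 = 0.671

0.671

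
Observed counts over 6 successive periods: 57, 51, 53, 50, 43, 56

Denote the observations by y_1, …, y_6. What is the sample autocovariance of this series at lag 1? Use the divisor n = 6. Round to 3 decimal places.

Mean ȳ = (57 + 51 + 53 + 50 + 43 + 56)/6 = 51.6667
Σ_{t=1}^{5}(y_t−ȳ)(y_{t+1}−ȳ) = -29.7778
γ_1 = -29.7778 / 6 = -4.963

-4.963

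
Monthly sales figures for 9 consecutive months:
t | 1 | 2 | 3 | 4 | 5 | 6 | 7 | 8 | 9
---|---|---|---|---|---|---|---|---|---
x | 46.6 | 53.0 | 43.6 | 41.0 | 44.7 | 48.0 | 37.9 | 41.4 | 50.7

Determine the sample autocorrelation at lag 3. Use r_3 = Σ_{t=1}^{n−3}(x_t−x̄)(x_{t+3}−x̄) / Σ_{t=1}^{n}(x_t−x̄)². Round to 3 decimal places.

Mean x̄ = (46.6 + 53.0 + 43.6 + 41.0 + 44.7 + 48.0 + 37.9 + 41.4 + 50.7)/9 = 45.2111
Numerator Σ_{t=1}^{6}(x_t−x̄)(x_{t+3}−x̄) = 33.7207
Denominator Σ(x_t−x̄)² = 189.0689
r_3 = 33.7207 / 189.0689 = 0.178

0.178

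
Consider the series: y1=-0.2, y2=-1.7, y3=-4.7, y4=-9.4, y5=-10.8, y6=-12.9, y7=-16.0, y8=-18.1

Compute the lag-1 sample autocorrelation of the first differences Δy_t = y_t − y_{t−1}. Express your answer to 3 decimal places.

First differences Δy: -1.5, -3.0, -4.7, -1.4, -2.1, -3.1, -2.1
Mean of differences = -2.5571
Numerator Σ(Δy_t−Δȳ)(Δy_{t+1}−Δȳ) = -1.9661
Denominator Σ(Δy_t−Δȳ)² = 7.9571
r_1(Δy) = -1.9661 / 7.9571 = -0.247

-0.247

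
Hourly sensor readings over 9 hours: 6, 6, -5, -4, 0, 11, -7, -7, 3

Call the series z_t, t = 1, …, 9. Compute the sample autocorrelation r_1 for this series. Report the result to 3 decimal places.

Mean z̄ = (6 + 6 − 5 − 4 + 0 + 11 − 7 − 7 + 3)/9 = 0.3333
Numerator Σ_{t=1}^{8}(z_t−z̄)(z_{t+1}−z̄) = -21.1111
Denominator Σ(z_t−z̄)² = 340.0000
r_1 = -21.1111 / 340.0000 = -0.062

-0.062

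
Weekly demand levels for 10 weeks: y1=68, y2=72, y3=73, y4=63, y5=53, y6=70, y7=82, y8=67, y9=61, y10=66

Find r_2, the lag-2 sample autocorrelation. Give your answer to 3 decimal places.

Mean ȳ = (68 + 72 + 73 + 63 + 53 + 70 + 82 + 67 + 61 + 66)/10 = 67.5000
Numerator Σ_{t=1}^{8}(y_t−ȳ)(y_{t+2}−ȳ) = -413.5000
Denominator Σ(y_t−ȳ)² = 542.5000
r_2 = -413.5000 / 542.5000 = -0.762

-0.762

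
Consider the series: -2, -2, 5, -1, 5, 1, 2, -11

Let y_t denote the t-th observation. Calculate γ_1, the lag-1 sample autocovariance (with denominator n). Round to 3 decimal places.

-3.424

Mean ȳ = (-2 − 2 + 5 − 1 + 5 + 1 + 2 − 11)/8 = -0.3750
Σ_{t=1}^{7}(y_t−ȳ)(y_{t+1}−ȳ) = -27.3906
γ_1 = -27.3906 / 8 = -3.424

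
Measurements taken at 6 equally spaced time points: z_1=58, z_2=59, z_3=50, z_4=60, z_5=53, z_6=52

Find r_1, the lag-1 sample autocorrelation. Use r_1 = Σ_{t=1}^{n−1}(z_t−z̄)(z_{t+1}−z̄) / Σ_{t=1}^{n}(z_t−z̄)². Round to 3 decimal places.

-0.433

Mean z̄ = (58 + 59 + 50 + 60 + 53 + 52)/6 = 55.3333
Numerator Σ_{t=1}^{5}(z_t−z̄)(z_{t+1}−z̄) = -37.7778
Denominator Σ(z_t−z̄)² = 87.3333
r_1 = -37.7778 / 87.3333 = -0.433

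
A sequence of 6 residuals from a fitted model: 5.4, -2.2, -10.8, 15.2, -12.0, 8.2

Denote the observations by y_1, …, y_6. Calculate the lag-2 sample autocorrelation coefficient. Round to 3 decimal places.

0.269

Mean ȳ = (5.4 − 2.2 − 10.8 + 15.2 − 12.0 + 8.2)/6 = 0.6333
Deviations from mean: 4.7667, -2.8333, -11.4333, 14.5667, -12.6333, 7.5667
Σ(y_t−ȳ)(y_{t+2}−ȳ) = (-54.4989) + (-41.2722) + (144.4411) + (110.2211) = 158.8911
Denominator Σ(y_t−ȳ)² = 590.5133
r_2 = 158.8911 / 590.5133 = 0.269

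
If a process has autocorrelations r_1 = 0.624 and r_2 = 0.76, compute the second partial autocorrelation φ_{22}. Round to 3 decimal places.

φ_{22} = (r_2 − r_1²) / (1 − r_1²)
r_1² = (0.624)² = 0.389376
Numerator = 0.76 − 0.3894 = 0.3706; denominator = 1 − 0.3894 = 0.6106
φ_{22} = 0.3706 / 0.6106 = 0.607

0.607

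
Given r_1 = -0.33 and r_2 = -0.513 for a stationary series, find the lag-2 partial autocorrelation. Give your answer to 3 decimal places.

-0.698

φ_{22} = (r_2 − r_1²) / (1 − r_1²)
r_1² = (-0.33)² = 0.1089
Numerator = -0.513 − 0.1089 = -0.6219; denominator = 1 − 0.1089 = 0.8911
φ_{22} = -0.6219 / 0.8911 = -0.698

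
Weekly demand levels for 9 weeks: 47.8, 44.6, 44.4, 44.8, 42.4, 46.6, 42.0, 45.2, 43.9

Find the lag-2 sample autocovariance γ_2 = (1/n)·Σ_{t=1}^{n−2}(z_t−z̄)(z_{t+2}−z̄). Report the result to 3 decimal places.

Mean z̄ = (47.8 + 44.6 + 44.4 + 44.8 + 42.4 + 46.6 + 42.0 + 45.2 + 43.9)/9 = 44.6333
Σ_{t=1}^{7}(z_t−z̄)(z_{t+2}−z̄) = 9.0311
γ_2 = 9.0311 / 9 = 1.003

1.003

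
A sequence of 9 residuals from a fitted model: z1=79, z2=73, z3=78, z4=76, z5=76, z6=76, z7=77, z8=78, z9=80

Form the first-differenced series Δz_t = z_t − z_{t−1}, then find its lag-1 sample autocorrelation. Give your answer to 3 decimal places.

-0.531

First differences Δz: -6, 5, -2, 0, 0, 1, 1, 2
Mean of differences = 0.1250
Numerator Σ(Δz_t−Δz̄)(Δz_{t+1}−Δz̄) = -37.6406
Denominator Σ(Δz_t−Δz̄)² = 70.8750
r_1(Δz) = -37.6406 / 70.8750 = -0.531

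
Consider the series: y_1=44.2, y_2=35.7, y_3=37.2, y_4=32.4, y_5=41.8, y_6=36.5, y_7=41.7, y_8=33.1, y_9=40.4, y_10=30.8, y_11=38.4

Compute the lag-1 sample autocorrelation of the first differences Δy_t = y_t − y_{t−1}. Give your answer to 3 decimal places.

-0.770

First differences Δy: -8.5, 1.5, -4.8, 9.4, -5.3, 5.2, -8.6, 7.3, -9.6, 7.6
Mean of differences = -0.5800
Numerator Σ(Δy_t−Δȳ)(Δy_{t+1}−Δȳ) = -396.1684
Denominator Σ(Δy_t−Δȳ)² = 514.8360
r_1(Δy) = -396.1684 / 514.8360 = -0.770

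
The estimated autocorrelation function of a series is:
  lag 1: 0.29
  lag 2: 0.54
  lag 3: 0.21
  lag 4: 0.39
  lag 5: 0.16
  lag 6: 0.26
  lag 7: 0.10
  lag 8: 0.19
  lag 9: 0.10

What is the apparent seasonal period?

The largest autocorrelation is r_2 = 0.54, with a weaker echo at lag 4 (0.39); the remaining lags stay at or below 0.29.
The dominant spike at lag 2 indicates a seasonal period of 2.

2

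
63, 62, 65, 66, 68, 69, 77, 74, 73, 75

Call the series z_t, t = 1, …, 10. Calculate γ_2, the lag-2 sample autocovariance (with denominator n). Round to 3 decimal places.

10.192

Mean z̄ = (63 + 62 + 65 + 66 + 68 + 69 + 77 + 74 + 73 + 75)/10 = 69.2000
Σ_{t=1}^{8}(z_t−z̄)(z_{t+2}−z̄) = 101.9200
γ_2 = 101.9200 / 10 = 10.192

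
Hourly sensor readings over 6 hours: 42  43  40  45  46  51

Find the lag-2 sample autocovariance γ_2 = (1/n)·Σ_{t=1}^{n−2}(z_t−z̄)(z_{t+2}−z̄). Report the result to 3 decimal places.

Mean z̄ = (42 + 43 + 40 + 45 + 46 + 51)/6 = 44.5000
Deviations: -2.5000, -1.5000, -4.5000, 0.5000, 1.5000, 6.5000
Σ_{t=1}^{4}(z_t−z̄)(z_{t+2}−z̄) = 7.0000
γ_2 = 7.0000 / 6 = 1.167

1.167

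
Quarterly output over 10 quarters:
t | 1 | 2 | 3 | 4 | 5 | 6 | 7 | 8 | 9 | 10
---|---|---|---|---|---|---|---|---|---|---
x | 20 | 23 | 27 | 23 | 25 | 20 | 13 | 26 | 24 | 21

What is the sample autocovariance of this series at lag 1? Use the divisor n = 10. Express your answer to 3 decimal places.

-0.804

Mean x̄ = (20 + 23 + 27 + 23 + 25 + 20 + 13 + 26 + 24 + 21)/10 = 22.2000
Σ_{t=1}^{9}(x_t−x̄)(x_{t+1}−x̄) = -8.0400
γ_1 = -8.0400 / 10 = -0.804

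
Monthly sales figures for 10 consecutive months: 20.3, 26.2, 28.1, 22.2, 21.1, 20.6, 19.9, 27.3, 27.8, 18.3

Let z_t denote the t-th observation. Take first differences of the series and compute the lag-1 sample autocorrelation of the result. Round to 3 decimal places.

0.007

First differences Δz: 5.9, 1.9, -5.9, -1.1, -0.5, -0.7, 7.4, 0.5, -9.5
Mean of differences = -0.2222
Numerator Σ(Δz_t−Δz̄)(Δz_{t+1}−Δz̄) = 1.4662
Denominator Σ(Δz_t−Δz̄)² = 219.9956
r_1(Δz) = 1.4662 / 219.9956 = 0.007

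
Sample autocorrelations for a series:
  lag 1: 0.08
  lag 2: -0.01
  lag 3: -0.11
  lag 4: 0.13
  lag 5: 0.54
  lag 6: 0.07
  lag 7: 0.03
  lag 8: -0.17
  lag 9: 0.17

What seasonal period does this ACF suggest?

5

The largest autocorrelation is r_5 = 0.54; the remaining lags stay at or below 0.17.
The dominant spike at lag 5 indicates a seasonal period of 5.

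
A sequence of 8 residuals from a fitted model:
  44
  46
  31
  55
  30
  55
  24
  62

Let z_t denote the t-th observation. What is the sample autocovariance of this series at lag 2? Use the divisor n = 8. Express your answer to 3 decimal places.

99.887

Mean z̄ = (44 + 46 + 31 + 55 + 30 + 55 + 24 + 62)/8 = 43.3750
Deviations: 0.6250, 2.6250, -12.3750, 11.6250, -13.3750, 11.6250, -19.3750, 18.6250
Σ_{t=1}^{6}(z_t−z̄)(z_{t+2}−z̄) = 799.0938
γ_2 = 799.0938 / 8 = 99.887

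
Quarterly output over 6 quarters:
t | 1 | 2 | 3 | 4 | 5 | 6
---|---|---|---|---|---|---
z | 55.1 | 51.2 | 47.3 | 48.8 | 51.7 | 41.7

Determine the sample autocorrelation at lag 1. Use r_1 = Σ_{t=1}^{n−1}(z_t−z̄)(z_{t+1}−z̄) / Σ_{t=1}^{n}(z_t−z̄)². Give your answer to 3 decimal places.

-0.107

Mean z̄ = (55.1 + 51.2 + 47.3 + 48.8 + 51.7 + 41.7)/6 = 49.3000
Deviations from mean: 5.8000, 1.9000, -2.0000, -0.5000, 2.4000, -7.6000
Σ(z_t−z̄)(z_{t+1}−z̄) = (11.0200) + (-3.8000) + (1.0000) + (-1.2000) + (-18.2400) = -11.2200
Denominator Σ(z_t−z̄)² = 105.0200
r_1 = -11.2200 / 105.0200 = -0.107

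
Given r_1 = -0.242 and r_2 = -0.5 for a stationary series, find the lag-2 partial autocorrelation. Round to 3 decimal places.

-0.593

φ_{22} = (r_2 − r_1²) / (1 − r_1²)
r_1² = (-0.242)² = 0.058564
Numerator = -0.5 − 0.0586 = -0.5586; denominator = 1 − 0.0586 = 0.9414
φ_{22} = -0.5586 / 0.9414 = -0.593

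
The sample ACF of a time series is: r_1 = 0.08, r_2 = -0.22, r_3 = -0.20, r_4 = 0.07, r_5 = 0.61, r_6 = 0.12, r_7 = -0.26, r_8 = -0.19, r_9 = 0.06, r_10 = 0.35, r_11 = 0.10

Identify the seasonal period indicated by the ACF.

The largest autocorrelation is r_5 = 0.61, with a weaker echo at lag 10 (0.35); the remaining lags stay at or below 0.12.
The dominant spike at lag 5 indicates a seasonal period of 5.

5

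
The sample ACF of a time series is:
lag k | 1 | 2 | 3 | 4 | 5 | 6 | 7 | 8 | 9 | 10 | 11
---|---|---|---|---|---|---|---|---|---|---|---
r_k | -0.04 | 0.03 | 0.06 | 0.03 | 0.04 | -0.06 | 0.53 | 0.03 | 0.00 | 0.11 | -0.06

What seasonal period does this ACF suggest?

7

The largest autocorrelation is r_7 = 0.53; the remaining lags stay at or below 0.11.
The dominant spike at lag 7 indicates a seasonal period of 7.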